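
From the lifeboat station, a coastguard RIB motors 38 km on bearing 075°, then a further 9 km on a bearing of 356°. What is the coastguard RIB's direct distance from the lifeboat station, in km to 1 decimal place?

Leg 1 (075°, 38 km): east 38 sin 75° = 36.71, north 38 cos 75° = 9.84
Leg 2 (356°, 9 km): east 9 sin 356° = -0.63, north 9 cos 356° = 8.98
Net: 36.08 east, 18.81 north. Distance = √((36.08)² + (18.81)²) = 40.688 km.

40.7 km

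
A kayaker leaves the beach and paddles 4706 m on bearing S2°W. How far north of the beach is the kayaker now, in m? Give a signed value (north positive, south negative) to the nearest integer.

-4703 m

Leg 1 (S2°W, 4706 m): east 4706 sin 182° = -164.24, north 4706 cos 182° = -4703.13
Net north component: -4703.13 m.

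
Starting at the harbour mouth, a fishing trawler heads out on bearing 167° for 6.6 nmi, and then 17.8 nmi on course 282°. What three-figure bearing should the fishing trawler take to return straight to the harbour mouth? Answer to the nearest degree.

080°

Leg 1 (167°, 6.6 nmi): east 6.6 sin 167° = 1.48, north 6.6 cos 167° = -6.43
Leg 2 (282°, 17.8 nmi): east 17.8 sin 282° = -17.41, north 17.8 cos 282° = 3.70
Net displacement: -15.93 east, -2.73 north. Direction back to start is (15.93, 2.73): bearing = atan2(15.93, 2.73) mod 360° = 80.27° ≈ 080°.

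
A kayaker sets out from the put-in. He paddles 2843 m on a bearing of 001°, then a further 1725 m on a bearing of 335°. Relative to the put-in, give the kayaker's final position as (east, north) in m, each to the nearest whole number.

Leg 1 (001°, 2843 m): east 2843 sin 1° = 49.62, north 2843 cos 1° = 2842.57
Leg 2 (335°, 1725 m): east 1725 sin 335° = -729.02, north 1725 cos 335° = 1563.38
Summing: -679.40 m east, 4405.95 m north → (-679, 4406).

(-679, 4406)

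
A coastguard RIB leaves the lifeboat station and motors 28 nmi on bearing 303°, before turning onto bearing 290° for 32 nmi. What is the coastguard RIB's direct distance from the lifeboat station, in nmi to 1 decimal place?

59.6 nmi

Leg 1 (303°, 28 nmi): east 28 sin 303° = -23.48, north 28 cos 303° = 15.25
Leg 2 (290°, 32 nmi): east 32 sin 290° = -30.07, north 32 cos 290° = 10.94
Net: -53.55 east, 26.19 north. Distance = √((-53.55)² + (26.19)²) = 59.616 nmi.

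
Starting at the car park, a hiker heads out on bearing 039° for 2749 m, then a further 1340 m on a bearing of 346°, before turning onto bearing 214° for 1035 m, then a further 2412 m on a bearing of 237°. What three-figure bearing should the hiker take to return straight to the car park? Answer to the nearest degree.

Leg 1 (039°, 2749 m): east 2749 sin 39° = 1730.00, north 2749 cos 39° = 2136.37
Leg 2 (346°, 1340 m): east 1340 sin 346° = -324.18, north 1340 cos 346° = 1300.20
Leg 3 (214°, 1035 m): east 1035 sin 214° = -578.76, north 1035 cos 214° = -858.05
Leg 4 (237°, 2412 m): east 2412 sin 237° = -2022.87, north 2412 cos 237° = -1313.67
Net displacement: -1195.81 east, 1264.85 north. Direction back to start is (1195.81, -1264.85): bearing = atan2(1195.81, -1264.85) mod 360° = 136.61° ≈ 137°.

137°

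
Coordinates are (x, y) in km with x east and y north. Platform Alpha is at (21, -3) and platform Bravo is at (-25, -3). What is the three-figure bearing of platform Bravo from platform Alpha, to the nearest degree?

270°

Δeast = -25 − 21 = -46.00; Δnorth = -3 − -3 = 0.00.
Bearing = atan2(Δeast, Δnorth) mod 360° = 270.00° ≈ 270°.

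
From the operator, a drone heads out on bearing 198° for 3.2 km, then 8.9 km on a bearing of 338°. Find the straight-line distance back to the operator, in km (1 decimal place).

6.8 km

Leg 1 (198°, 3.2 km): east 3.2 sin 198° = -0.99, north 3.2 cos 198° = -3.04
Leg 2 (338°, 8.9 km): east 8.9 sin 338° = -3.33, north 8.9 cos 338° = 8.25
Net: -4.32 east, 5.21 north. Distance = √((-4.32)² + (5.21)²) = 6.769 km.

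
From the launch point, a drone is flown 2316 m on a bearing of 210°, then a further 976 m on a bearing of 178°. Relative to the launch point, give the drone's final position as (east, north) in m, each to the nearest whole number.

(-1124, -2981)

Leg 1 (210°, 2316 m): east 2316 sin 210° = -1158.00, north 2316 cos 210° = -2005.71
Leg 2 (178°, 976 m): east 976 sin 178° = 34.06, north 976 cos 178° = -975.41
Summing: -1123.94 m east, -2981.12 m north → (-1124, -2981).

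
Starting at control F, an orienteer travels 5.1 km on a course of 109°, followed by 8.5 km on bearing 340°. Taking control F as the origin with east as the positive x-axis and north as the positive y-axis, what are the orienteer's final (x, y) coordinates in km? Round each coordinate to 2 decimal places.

Leg 1 (109°, 5.1 km): east 5.1 sin 109° = 4.82, north 5.1 cos 109° = -1.66
Leg 2 (340°, 8.5 km): east 8.5 sin 340° = -2.91, north 8.5 cos 340° = 7.99
Summing: 1.91 km east, 6.33 km north → (1.91, 6.33).

(1.91, 6.33)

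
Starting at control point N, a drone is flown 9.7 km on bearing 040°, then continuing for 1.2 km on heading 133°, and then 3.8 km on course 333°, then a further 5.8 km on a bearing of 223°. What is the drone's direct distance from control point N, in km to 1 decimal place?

Leg 1 (040°, 9.7 km): east 9.7 sin 40° = 6.24, north 9.7 cos 40° = 7.43
Leg 2 (133°, 1.2 km): east 1.2 sin 133° = 0.88, north 1.2 cos 133° = -0.82
Leg 3 (333°, 3.8 km): east 3.8 sin 333° = -1.73, north 3.8 cos 333° = 3.39
Leg 4 (223°, 5.8 km): east 5.8 sin 223° = -3.96, north 5.8 cos 223° = -4.24
Net: 1.43 east, 5.76 north. Distance = √((1.43)² + (5.76)²) = 5.932 km.

5.9 km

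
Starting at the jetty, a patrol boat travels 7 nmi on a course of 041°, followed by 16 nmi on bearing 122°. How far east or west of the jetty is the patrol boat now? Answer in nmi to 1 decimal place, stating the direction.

Leg 1 (041°, 7 nmi): east 7 sin 41° = 4.59, north 7 cos 41° = 5.28
Leg 2 (122°, 16 nmi): east 16 sin 122° = 13.57, north 16 cos 122° = -8.48
Net east component: 18.16 nmi.

18.2 nmi east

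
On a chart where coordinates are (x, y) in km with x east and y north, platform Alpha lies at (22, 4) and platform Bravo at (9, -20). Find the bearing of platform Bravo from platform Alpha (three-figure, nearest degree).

208°

Δeast = 9 − 22 = -13.00; Δnorth = -20 − 4 = -24.00.
Bearing = atan2(Δeast, Δnorth) mod 360° = 208.44° ≈ 208°.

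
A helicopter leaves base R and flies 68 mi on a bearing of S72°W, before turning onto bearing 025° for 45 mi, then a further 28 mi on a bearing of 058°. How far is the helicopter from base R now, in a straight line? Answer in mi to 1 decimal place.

Leg 1 (S72°W, 68 mi): east 68 sin 252° = -64.67, north 68 cos 252° = -21.01
Leg 2 (025°, 45 mi): east 45 sin 25° = 19.02, north 45 cos 25° = 40.78
Leg 3 (058°, 28 mi): east 28 sin 58° = 23.75, north 28 cos 58° = 14.84
Net: -21.91 east, 34.61 north. Distance = √((-21.91)² + (34.61)²) = 40.960 mi.

41.0 mi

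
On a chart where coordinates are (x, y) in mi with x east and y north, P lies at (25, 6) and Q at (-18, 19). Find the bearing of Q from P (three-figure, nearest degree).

Δeast = -18 − 25 = -43.00; Δnorth = 19 − 6 = 13.00.
Bearing = atan2(Δeast, Δnorth) mod 360° = 286.82° ≈ 287°.

287°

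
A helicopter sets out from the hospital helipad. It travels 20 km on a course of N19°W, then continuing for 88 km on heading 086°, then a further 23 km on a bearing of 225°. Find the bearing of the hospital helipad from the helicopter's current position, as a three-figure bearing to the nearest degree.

262°

Leg 1 (N19°W, 20 km): east 20 sin 341° = -6.51, north 20 cos 341° = 18.91
Leg 2 (086°, 88 km): east 88 sin 86° = 87.79, north 88 cos 86° = 6.14
Leg 3 (225°, 23 km): east 23 sin 225° = -16.26, north 23 cos 225° = -16.26
Net displacement: 65.01 east, 8.79 north. Direction back to start is (-65.01, -8.79): bearing = atan2(-65.01, -8.79) mod 360° = 262.30° ≈ 262°.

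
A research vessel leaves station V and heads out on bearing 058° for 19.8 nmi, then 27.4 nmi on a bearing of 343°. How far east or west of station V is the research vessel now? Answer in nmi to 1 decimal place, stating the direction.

Leg 1 (058°, 19.8 nmi): east 19.8 sin 58° = 16.79, north 19.8 cos 58° = 10.49
Leg 2 (343°, 27.4 nmi): east 27.4 sin 343° = -8.01, north 27.4 cos 343° = 26.20
Net east component: 8.78 nmi.

8.8 nmi east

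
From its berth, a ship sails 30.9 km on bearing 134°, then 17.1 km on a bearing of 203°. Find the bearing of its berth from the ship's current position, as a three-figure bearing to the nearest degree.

337°

Leg 1 (134°, 30.9 km): east 30.9 sin 134° = 22.23, north 30.9 cos 134° = -21.46
Leg 2 (203°, 17.1 km): east 17.1 sin 203° = -6.68, north 17.1 cos 203° = -15.74
Net displacement: 15.55 east, -37.21 north. Direction back to start is (-15.55, 37.21): bearing = atan2(-15.55, 37.21) mod 360° = 337.32° ≈ 337°.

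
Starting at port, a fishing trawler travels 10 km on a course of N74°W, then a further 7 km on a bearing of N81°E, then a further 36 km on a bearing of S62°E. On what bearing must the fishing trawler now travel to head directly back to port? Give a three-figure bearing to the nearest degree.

294°

Leg 1 (N74°W, 10 km): east 10 sin 286° = -9.61, north 10 cos 286° = 2.76
Leg 2 (N81°E, 7 km): east 7 sin 81° = 6.91, north 7 cos 81° = 1.10
Leg 3 (S62°E, 36 km): east 36 sin 118° = 31.79, north 36 cos 118° = -16.90
Net displacement: 29.09 east, -13.05 north. Direction back to start is (-29.09, 13.05): bearing = atan2(-29.09, 13.05) mod 360° = 294.16° ≈ 294°.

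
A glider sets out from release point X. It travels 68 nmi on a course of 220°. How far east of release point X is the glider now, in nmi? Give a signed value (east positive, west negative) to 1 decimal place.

-43.7 nmi

Leg 1 (220°, 68 nmi): east 68 sin 220° = -43.71, north 68 cos 220° = -52.09
Net east component: -43.71 nmi.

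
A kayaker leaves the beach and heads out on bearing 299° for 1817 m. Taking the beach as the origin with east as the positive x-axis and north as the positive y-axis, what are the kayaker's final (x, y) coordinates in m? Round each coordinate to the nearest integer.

(-1589, 881)

Leg 1 (299°, 1817 m): east 1817 sin 299° = -1589.18, north 1817 cos 299° = 880.90
Summing: -1589.18 m east, 880.90 m north → (-1589, 881).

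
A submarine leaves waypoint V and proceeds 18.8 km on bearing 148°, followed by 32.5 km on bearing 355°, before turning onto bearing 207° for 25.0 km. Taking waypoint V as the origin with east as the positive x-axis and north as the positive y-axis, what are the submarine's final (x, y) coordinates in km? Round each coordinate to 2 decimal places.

(-4.22, -5.84)

Leg 1 (148°, 18.8 km): east 18.8 sin 148° = 9.96, north 18.8 cos 148° = -15.94
Leg 2 (355°, 32.5 km): east 32.5 sin 355° = -2.83, north 32.5 cos 355° = 32.38
Leg 3 (207°, 25.0 km): east 25.0 sin 207° = -11.35, north 25.0 cos 207° = -22.28
Summing: -4.22 km east, -5.84 km north → (-4.22, -5.84).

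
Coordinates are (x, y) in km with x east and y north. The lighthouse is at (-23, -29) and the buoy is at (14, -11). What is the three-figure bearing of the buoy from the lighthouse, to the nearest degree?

Δeast = 14 − -23 = 37.00; Δnorth = -11 − -29 = 18.00.
Bearing = atan2(Δeast, Δnorth) mod 360° = 64.06° ≈ 064°.

064°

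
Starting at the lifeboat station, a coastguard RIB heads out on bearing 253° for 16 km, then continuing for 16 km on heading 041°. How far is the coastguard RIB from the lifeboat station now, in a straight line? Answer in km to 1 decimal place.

8.8 km

Leg 1 (253°, 16 km): east 16 sin 253° = -15.30, north 16 cos 253° = -4.68
Leg 2 (041°, 16 km): east 16 sin 41° = 10.50, north 16 cos 41° = 12.08
Net: -4.80 east, 7.40 north. Distance = √((-4.80)² + (7.40)²) = 8.820 km.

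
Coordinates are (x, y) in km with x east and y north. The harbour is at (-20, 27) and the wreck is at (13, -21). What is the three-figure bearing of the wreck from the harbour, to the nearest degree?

Δeast = 13 − -20 = 33.00; Δnorth = -21 − 27 = -48.00.
Bearing = atan2(Δeast, Δnorth) mod 360° = 145.49° ≈ 145°.

145°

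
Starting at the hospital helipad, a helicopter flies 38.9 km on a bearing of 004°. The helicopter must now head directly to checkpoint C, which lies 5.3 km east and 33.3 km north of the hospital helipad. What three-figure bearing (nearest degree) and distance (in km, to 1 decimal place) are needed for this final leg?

Leg 1 (004°, 38.9 km): east 38.9 sin 4° = 2.71, north 38.9 cos 4° = 38.81
Current position: (2.71, 38.81). Target: (5.3, 33.3). Remaining: Δeast = 2.59, Δnorth = -5.51.
Bearing = atan2(2.59, -5.51) mod 360° = 154.83°; distance = √((2.59)² + (-5.51)²) = 6.083 km.

155°, 6.1 km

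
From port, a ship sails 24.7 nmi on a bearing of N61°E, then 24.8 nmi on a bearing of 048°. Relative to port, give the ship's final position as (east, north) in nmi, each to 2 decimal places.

(40.03, 28.57)

Leg 1 (N61°E, 24.7 nmi): east 24.7 sin 61° = 21.60, north 24.7 cos 61° = 11.97
Leg 2 (048°, 24.8 nmi): east 24.8 sin 48° = 18.43, north 24.8 cos 48° = 16.59
Summing: 40.03 nmi east, 28.57 nmi north → (40.03, 28.57).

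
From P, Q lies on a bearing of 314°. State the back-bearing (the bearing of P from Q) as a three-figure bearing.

134°

Back-bearing = 314° − 180° = 134°.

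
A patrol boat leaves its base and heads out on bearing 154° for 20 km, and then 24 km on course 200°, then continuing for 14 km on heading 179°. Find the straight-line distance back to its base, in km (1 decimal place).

54.5 km

Leg 1 (154°, 20 km): east 20 sin 154° = 8.77, north 20 cos 154° = -17.98
Leg 2 (200°, 24 km): east 24 sin 200° = -8.21, north 24 cos 200° = -22.55
Leg 3 (179°, 14 km): east 14 sin 179° = 0.24, north 14 cos 179° = -14.00
Net: 0.80 east, -54.53 north. Distance = √((0.80)² + (-54.53)²) = 54.532 km.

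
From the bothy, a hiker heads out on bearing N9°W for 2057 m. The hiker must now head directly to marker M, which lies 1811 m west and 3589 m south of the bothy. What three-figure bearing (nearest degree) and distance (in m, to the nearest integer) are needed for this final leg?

Leg 1 (N9°W, 2057 m): east 2057 sin 351° = -321.79, north 2057 cos 351° = 2031.67
Current position: (-321.79, 2031.67). Target: (-1811, -3589). Remaining: Δeast = -1489.21, Δnorth = -5620.67.
Bearing = atan2(-1489.21, -5620.67) mod 360° = 194.84°; distance = √((-1489.21)² + (-5620.67)²) = 5814.615 m.

195°, 5815 m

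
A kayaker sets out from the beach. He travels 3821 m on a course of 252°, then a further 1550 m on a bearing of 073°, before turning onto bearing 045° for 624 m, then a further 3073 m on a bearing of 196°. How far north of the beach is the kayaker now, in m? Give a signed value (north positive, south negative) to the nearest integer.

Leg 1 (252°, 3821 m): east 3821 sin 252° = -3633.99, north 3821 cos 252° = -1180.75
Leg 2 (073°, 1550 m): east 1550 sin 73° = 1482.27, north 1550 cos 73° = 453.18
Leg 3 (045°, 624 m): east 624 sin 45° = 441.23, north 624 cos 45° = 441.23
Leg 4 (196°, 3073 m): east 3073 sin 196° = -847.03, north 3073 cos 196° = -2953.96
Net north component: -3240.30 m.

-3240 m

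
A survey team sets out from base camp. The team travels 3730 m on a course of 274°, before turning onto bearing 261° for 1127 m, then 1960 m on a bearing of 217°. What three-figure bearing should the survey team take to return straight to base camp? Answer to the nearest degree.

Leg 1 (274°, 3730 m): east 3730 sin 274° = -3720.91, north 3730 cos 274° = 260.19
Leg 2 (261°, 1127 m): east 1127 sin 261° = -1113.12, north 1127 cos 261° = -176.30
Leg 3 (217°, 1960 m): east 1960 sin 217° = -1179.56, north 1960 cos 217° = -1565.33
Net displacement: -6013.60 east, -1481.44 north. Direction back to start is (6013.60, 1481.44): bearing = atan2(6013.60, 1481.44) mod 360° = 76.16° ≈ 076°.

076°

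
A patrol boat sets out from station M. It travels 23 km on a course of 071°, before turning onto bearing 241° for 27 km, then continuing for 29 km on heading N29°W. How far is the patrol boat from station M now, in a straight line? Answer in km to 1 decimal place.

25.4 km

Leg 1 (071°, 23 km): east 23 sin 71° = 21.75, north 23 cos 71° = 7.49
Leg 2 (241°, 27 km): east 27 sin 241° = -23.61, north 27 cos 241° = -13.09
Leg 3 (N29°W, 29 km): east 29 sin 331° = -14.06, north 29 cos 331° = 25.36
Net: -15.93 east, 19.76 north. Distance = √((-15.93)² + (19.76)²) = 25.382 km.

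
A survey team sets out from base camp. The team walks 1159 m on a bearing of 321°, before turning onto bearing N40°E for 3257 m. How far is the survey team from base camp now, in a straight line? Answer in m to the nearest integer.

3659 m

Leg 1 (321°, 1159 m): east 1159 sin 321° = -729.38, north 1159 cos 321° = 900.71
Leg 2 (N40°E, 3257 m): east 3257 sin 40° = 2093.56, north 3257 cos 40° = 2495.01
Net: 1364.18 east, 3395.72 north. Distance = √((1364.18)² + (3395.72)²) = 3659.493 m.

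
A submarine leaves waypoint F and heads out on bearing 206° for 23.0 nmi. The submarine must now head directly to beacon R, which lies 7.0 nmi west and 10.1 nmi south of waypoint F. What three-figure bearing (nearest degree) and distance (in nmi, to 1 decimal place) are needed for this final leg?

016°, 11.0 nmi

Leg 1 (206°, 23.0 nmi): east 23.0 sin 206° = -10.08, north 23.0 cos 206° = -20.67
Current position: (-10.08, -20.67). Target: (-7.0, -10.1). Remaining: Δeast = 3.08, Δnorth = 10.57.
Bearing = atan2(3.08, 10.57) mod 360° = 16.26°; distance = √((3.08)² + (10.57)²) = 11.012 nmi.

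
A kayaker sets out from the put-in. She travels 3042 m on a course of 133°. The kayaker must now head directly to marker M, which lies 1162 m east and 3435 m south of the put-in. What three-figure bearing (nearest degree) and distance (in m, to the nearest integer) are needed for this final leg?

Leg 1 (133°, 3042 m): east 3042 sin 133° = 2224.78, north 3042 cos 133° = -2074.64
Current position: (2224.78, -2074.64). Target: (1162, -3435). Remaining: Δeast = -1062.78, Δnorth = -1360.36.
Bearing = atan2(-1062.78, -1360.36) mod 360° = 218.00°; distance = √((-1062.78)² + (-1360.36)²) = 1726.291 m.

218°, 1726 m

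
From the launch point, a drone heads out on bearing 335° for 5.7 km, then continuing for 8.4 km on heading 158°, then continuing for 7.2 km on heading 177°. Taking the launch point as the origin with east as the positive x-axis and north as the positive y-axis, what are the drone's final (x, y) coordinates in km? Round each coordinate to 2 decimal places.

(1.11, -9.81)

Leg 1 (335°, 5.7 km): east 5.7 sin 335° = -2.41, north 5.7 cos 335° = 5.17
Leg 2 (158°, 8.4 km): east 8.4 sin 158° = 3.15, north 8.4 cos 158° = -7.79
Leg 3 (177°, 7.2 km): east 7.2 sin 177° = 0.38, north 7.2 cos 177° = -7.19
Summing: 1.11 km east, -9.81 km north → (1.11, -9.81).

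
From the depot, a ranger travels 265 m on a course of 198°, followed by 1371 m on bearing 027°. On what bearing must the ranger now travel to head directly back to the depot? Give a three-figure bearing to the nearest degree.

209°

Leg 1 (198°, 265 m): east 265 sin 198° = -81.89, north 265 cos 198° = -252.03
Leg 2 (027°, 1371 m): east 1371 sin 27° = 622.42, north 1371 cos 27° = 1221.57
Net displacement: 540.53 east, 969.54 north. Direction back to start is (-540.53, -969.54): bearing = atan2(-540.53, -969.54) mod 360° = 209.14° ≈ 209°.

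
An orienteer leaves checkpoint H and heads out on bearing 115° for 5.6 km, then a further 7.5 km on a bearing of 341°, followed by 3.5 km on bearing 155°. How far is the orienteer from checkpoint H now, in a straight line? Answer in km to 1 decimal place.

4.4 km

Leg 1 (115°, 5.6 km): east 5.6 sin 115° = 5.08, north 5.6 cos 115° = -2.37
Leg 2 (341°, 7.5 km): east 7.5 sin 341° = -2.44, north 7.5 cos 341° = 7.09
Leg 3 (155°, 3.5 km): east 3.5 sin 155° = 1.48, north 3.5 cos 155° = -3.17
Net: 4.11 east, 1.55 north. Distance = √((4.11)² + (1.55)²) = 4.396 km.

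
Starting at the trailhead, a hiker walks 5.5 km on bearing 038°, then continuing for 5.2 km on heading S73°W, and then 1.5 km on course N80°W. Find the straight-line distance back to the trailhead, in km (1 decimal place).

4.3 km

Leg 1 (038°, 5.5 km): east 5.5 sin 38° = 3.39, north 5.5 cos 38° = 4.33
Leg 2 (S73°W, 5.2 km): east 5.2 sin 253° = -4.97, north 5.2 cos 253° = -1.52
Leg 3 (N80°W, 1.5 km): east 1.5 sin 280° = -1.48, north 1.5 cos 280° = 0.26
Net: -3.06 east, 3.07 north. Distance = √((-3.06)² + (3.07)²) = 4.340 km.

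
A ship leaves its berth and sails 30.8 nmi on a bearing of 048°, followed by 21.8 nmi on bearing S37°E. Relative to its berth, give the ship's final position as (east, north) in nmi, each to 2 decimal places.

Leg 1 (048°, 30.8 nmi): east 30.8 sin 48° = 22.89, north 30.8 cos 48° = 20.61
Leg 2 (S37°E, 21.8 nmi): east 21.8 sin 143° = 13.12, north 21.8 cos 143° = -17.41
Summing: 36.01 nmi east, 3.20 nmi north → (36.01, 3.20).

(36.01, 3.20)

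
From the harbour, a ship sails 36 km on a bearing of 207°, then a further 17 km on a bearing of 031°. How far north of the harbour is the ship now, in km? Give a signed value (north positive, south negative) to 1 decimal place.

-17.5 km

Leg 1 (207°, 36 km): east 36 sin 207° = -16.34, north 36 cos 207° = -32.08
Leg 2 (031°, 17 km): east 17 sin 31° = 8.76, north 17 cos 31° = 14.57
Net north component: -17.50 km.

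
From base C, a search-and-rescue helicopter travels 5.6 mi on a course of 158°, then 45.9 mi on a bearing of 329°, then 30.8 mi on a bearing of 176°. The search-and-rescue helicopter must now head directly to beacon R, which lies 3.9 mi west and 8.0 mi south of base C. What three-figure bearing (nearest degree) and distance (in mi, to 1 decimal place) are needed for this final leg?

Leg 1 (158°, 5.6 mi): east 5.6 sin 158° = 2.10, north 5.6 cos 158° = -5.19
Leg 2 (329°, 45.9 mi): east 45.9 sin 329° = -23.64, north 45.9 cos 329° = 39.34
Leg 3 (176°, 30.8 mi): east 30.8 sin 176° = 2.15, north 30.8 cos 176° = -30.72
Current position: (-19.39, 3.43). Target: (-3.9, -8.0). Remaining: Δeast = 15.49, Δnorth = -11.43.
Bearing = atan2(15.49, -11.43) mod 360° = 126.41°; distance = √((15.49)² + (-11.43)²) = 19.252 mi.

126°, 19.3 mi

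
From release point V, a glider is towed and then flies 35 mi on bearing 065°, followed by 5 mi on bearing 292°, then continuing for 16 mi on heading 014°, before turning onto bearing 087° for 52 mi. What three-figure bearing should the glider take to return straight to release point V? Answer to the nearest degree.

Leg 1 (065°, 35 mi): east 35 sin 65° = 31.72, north 35 cos 65° = 14.79
Leg 2 (292°, 5 mi): east 5 sin 292° = -4.64, north 5 cos 292° = 1.87
Leg 3 (014°, 16 mi): east 16 sin 14° = 3.87, north 16 cos 14° = 15.52
Leg 4 (087°, 52 mi): east 52 sin 87° = 51.93, north 52 cos 87° = 2.72
Net displacement: 82.88 east, 34.91 north. Direction back to start is (-82.88, -34.91): bearing = atan2(-82.88, -34.91) mod 360° = 247.16° ≈ 247°.

247°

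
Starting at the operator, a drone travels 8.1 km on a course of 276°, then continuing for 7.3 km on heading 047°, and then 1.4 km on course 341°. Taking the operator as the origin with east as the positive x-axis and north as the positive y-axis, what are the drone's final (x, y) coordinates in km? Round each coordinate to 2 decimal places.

(-3.17, 7.15)

Leg 1 (276°, 8.1 km): east 8.1 sin 276° = -8.06, north 8.1 cos 276° = 0.85
Leg 2 (047°, 7.3 km): east 7.3 sin 47° = 5.34, north 7.3 cos 47° = 4.98
Leg 3 (341°, 1.4 km): east 1.4 sin 341° = -0.46, north 1.4 cos 341° = 1.32
Summing: -3.17 km east, 7.15 km north → (-3.17, 7.15).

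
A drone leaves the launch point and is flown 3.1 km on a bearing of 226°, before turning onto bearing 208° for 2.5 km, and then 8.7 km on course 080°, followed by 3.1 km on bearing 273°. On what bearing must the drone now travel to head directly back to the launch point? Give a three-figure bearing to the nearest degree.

322°

Leg 1 (226°, 3.1 km): east 3.1 sin 226° = -2.23, north 3.1 cos 226° = -2.15
Leg 2 (208°, 2.5 km): east 2.5 sin 208° = -1.17, north 2.5 cos 208° = -2.21
Leg 3 (080°, 8.7 km): east 8.7 sin 80° = 8.57, north 8.7 cos 80° = 1.51
Leg 4 (273°, 3.1 km): east 3.1 sin 273° = -3.10, north 3.1 cos 273° = 0.16
Net displacement: 2.07 east, -2.69 north. Direction back to start is (-2.07, 2.69): bearing = atan2(-2.07, 2.69) mod 360° = 322.42° ≈ 322°.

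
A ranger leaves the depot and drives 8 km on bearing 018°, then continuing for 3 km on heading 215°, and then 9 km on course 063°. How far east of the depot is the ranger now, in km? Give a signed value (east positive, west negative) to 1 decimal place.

8.8 km

Leg 1 (018°, 8 km): east 8 sin 18° = 2.47, north 8 cos 18° = 7.61
Leg 2 (215°, 3 km): east 3 sin 215° = -1.72, north 3 cos 215° = -2.46
Leg 3 (063°, 9 km): east 9 sin 63° = 8.02, north 9 cos 63° = 4.09
Net east component: 8.77 km.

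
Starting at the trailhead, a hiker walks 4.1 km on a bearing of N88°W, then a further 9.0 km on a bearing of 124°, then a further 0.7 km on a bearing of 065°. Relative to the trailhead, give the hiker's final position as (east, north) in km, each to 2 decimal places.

(4.00, -4.59)

Leg 1 (N88°W, 4.1 km): east 4.1 sin 272° = -4.10, north 4.1 cos 272° = 0.14
Leg 2 (124°, 9.0 km): east 9.0 sin 124° = 7.46, north 9.0 cos 124° = -5.03
Leg 3 (065°, 0.7 km): east 0.7 sin 65° = 0.63, north 0.7 cos 65° = 0.30
Summing: 4.00 km east, -4.59 km north → (4.00, -4.59).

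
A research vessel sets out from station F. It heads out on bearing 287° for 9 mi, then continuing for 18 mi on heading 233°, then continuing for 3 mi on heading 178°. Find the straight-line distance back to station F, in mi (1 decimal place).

25.5 mi

Leg 1 (287°, 9 mi): east 9 sin 287° = -8.61, north 9 cos 287° = 2.63
Leg 2 (233°, 18 mi): east 18 sin 233° = -14.38, north 18 cos 233° = -10.83
Leg 3 (178°, 3 mi): east 3 sin 178° = 0.10, north 3 cos 178° = -3.00
Net: -22.88 east, -11.20 north. Distance = √((-22.88)² + (-11.20)²) = 25.472 mi.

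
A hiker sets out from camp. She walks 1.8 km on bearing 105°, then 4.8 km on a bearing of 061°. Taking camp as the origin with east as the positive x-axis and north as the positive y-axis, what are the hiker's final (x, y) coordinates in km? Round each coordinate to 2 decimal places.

Leg 1 (105°, 1.8 km): east 1.8 sin 105° = 1.74, north 1.8 cos 105° = -0.47
Leg 2 (061°, 4.8 km): east 4.8 sin 61° = 4.20, north 4.8 cos 61° = 2.33
Summing: 5.94 km east, 1.86 km north → (5.94, 1.86).

(5.94, 1.86)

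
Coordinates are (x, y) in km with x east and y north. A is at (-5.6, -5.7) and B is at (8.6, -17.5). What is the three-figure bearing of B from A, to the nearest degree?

Δeast = 8.6 − -5.6 = 14.20; Δnorth = -17.5 − -5.7 = -11.80.
Bearing = atan2(Δeast, Δnorth) mod 360° = 129.73° ≈ 130°.

130°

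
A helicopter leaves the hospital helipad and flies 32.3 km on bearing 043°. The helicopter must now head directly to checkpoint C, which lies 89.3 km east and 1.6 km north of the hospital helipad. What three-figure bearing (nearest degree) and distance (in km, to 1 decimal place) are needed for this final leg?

Leg 1 (043°, 32.3 km): east 32.3 sin 43° = 22.03, north 32.3 cos 43° = 23.62
Current position: (22.03, 23.62). Target: (89.3, 1.6). Remaining: Δeast = 67.27, Δnorth = -22.02.
Bearing = atan2(67.27, -22.02) mod 360° = 108.13°; distance = √((67.27)² + (-22.02)²) = 70.785 km.

108°, 70.8 km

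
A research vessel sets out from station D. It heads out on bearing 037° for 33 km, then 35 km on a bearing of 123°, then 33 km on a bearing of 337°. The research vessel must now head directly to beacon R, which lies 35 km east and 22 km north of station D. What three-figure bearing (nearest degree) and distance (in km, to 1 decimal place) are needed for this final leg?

185°, 15.7 km

Leg 1 (037°, 33 km): east 33 sin 37° = 19.86, north 33 cos 37° = 26.35
Leg 2 (123°, 35 km): east 35 sin 123° = 29.35, north 35 cos 123° = -19.06
Leg 3 (337°, 33 km): east 33 sin 337° = -12.89, north 33 cos 337° = 30.38
Current position: (36.32, 37.67). Target: (35, 22). Remaining: Δeast = -1.32, Δnorth = -15.67.
Bearing = atan2(-1.32, -15.67) mod 360° = 184.81°; distance = √((-1.32)² + (-15.67)²) = 15.725 km.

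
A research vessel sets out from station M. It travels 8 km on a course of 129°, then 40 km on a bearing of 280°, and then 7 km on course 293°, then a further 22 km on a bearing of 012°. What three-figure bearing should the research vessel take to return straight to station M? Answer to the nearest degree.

Leg 1 (129°, 8 km): east 8 sin 129° = 6.22, north 8 cos 129° = -5.03
Leg 2 (280°, 40 km): east 40 sin 280° = -39.39, north 40 cos 280° = 6.95
Leg 3 (293°, 7 km): east 7 sin 293° = -6.44, north 7 cos 293° = 2.74
Leg 4 (012°, 22 km): east 22 sin 12° = 4.57, north 22 cos 12° = 21.52
Net displacement: -35.04 east, 26.17 north. Direction back to start is (35.04, -26.17): bearing = atan2(35.04, -26.17) mod 360° = 126.75° ≈ 127°.

127°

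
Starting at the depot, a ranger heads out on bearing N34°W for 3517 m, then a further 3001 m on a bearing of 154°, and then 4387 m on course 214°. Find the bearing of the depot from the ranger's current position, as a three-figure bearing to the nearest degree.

042°

Leg 1 (N34°W, 3517 m): east 3517 sin 326° = -1966.68, north 3517 cos 326° = 2915.73
Leg 2 (154°, 3001 m): east 3001 sin 154° = 1315.55, north 3001 cos 154° = -2697.28
Leg 3 (214°, 4387 m): east 4387 sin 214° = -2453.18, north 4387 cos 214° = -3636.99
Net displacement: -3104.31 east, -3418.54 north. Direction back to start is (3104.31, 3418.54): bearing = atan2(3104.31, 3418.54) mod 360° = 42.24° ≈ 042°.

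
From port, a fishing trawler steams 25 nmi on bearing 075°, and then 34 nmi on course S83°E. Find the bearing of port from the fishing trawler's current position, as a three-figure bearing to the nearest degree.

268°

Leg 1 (075°, 25 nmi): east 25 sin 75° = 24.15, north 25 cos 75° = 6.47
Leg 2 (S83°E, 34 nmi): east 34 sin 97° = 33.75, north 34 cos 97° = -4.14
Net displacement: 57.89 east, 2.33 north. Direction back to start is (-57.89, -2.33): bearing = atan2(-57.89, -2.33) mod 360° = 267.70° ≈ 268°.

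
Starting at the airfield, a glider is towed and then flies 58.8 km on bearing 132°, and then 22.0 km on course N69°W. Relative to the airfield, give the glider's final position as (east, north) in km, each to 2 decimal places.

Leg 1 (132°, 58.8 km): east 58.8 sin 132° = 43.70, north 58.8 cos 132° = -39.34
Leg 2 (N69°W, 22.0 km): east 22.0 sin 291° = -20.54, north 22.0 cos 291° = 7.88
Summing: 23.16 km east, -31.46 km north → (23.16, -31.46).

(23.16, -31.46)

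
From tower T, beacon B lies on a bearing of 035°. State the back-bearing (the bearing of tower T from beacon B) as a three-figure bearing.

Back-bearing = 035° + 180° = 215°.

215°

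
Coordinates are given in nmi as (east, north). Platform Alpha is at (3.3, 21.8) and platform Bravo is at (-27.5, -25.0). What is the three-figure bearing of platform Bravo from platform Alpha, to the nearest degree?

Δeast = -27.5 − 3.3 = -30.80; Δnorth = -25.0 − 21.8 = -46.80.
Bearing = atan2(Δeast, Δnorth) mod 360° = 213.35° ≈ 213°.

213°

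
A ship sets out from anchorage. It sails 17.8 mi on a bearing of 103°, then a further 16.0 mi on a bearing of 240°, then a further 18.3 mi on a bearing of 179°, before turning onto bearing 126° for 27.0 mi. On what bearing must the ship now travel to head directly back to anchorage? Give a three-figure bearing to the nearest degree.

331°

Leg 1 (103°, 17.8 mi): east 17.8 sin 103° = 17.34, north 17.8 cos 103° = -4.00
Leg 2 (240°, 16.0 mi): east 16.0 sin 240° = -13.86, north 16.0 cos 240° = -8.00
Leg 3 (179°, 18.3 mi): east 18.3 sin 179° = 0.32, north 18.3 cos 179° = -18.30
Leg 4 (126°, 27.0 mi): east 27.0 sin 126° = 21.84, north 27.0 cos 126° = -15.87
Net displacement: 25.65 east, -46.17 north. Direction back to start is (-25.65, 46.17): bearing = atan2(-25.65, 46.17) mod 360° = 330.95° ≈ 331°.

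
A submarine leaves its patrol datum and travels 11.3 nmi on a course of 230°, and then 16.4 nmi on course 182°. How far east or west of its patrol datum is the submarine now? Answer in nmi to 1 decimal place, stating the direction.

9.2 nmi west

Leg 1 (230°, 11.3 nmi): east 11.3 sin 230° = -8.66, north 11.3 cos 230° = -7.26
Leg 2 (182°, 16.4 nmi): east 16.4 sin 182° = -0.57, north 16.4 cos 182° = -16.39
Net east component: -9.23 nmi.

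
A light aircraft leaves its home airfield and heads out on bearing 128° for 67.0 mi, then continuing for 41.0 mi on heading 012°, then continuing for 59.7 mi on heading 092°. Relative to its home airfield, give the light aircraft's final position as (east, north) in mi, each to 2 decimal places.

(120.98, -3.23)

Leg 1 (128°, 67.0 mi): east 67.0 sin 128° = 52.80, north 67.0 cos 128° = -41.25
Leg 2 (012°, 41.0 mi): east 41.0 sin 12° = 8.52, north 41.0 cos 12° = 40.10
Leg 3 (092°, 59.7 mi): east 59.7 sin 92° = 59.66, north 59.7 cos 92° = -2.08
Summing: 120.98 mi east, -3.23 mi north → (120.98, -3.23).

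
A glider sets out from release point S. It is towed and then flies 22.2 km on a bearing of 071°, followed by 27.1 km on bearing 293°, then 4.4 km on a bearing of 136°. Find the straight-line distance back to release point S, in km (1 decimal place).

Leg 1 (071°, 22.2 km): east 22.2 sin 71° = 20.99, north 22.2 cos 71° = 7.23
Leg 2 (293°, 27.1 km): east 27.1 sin 293° = -24.95, north 27.1 cos 293° = 10.59
Leg 3 (136°, 4.4 km): east 4.4 sin 136° = 3.06, north 4.4 cos 136° = -3.17
Net: -0.90 east, 14.65 north. Distance = √((-0.90)² + (14.65)²) = 14.679 km.

14.7 km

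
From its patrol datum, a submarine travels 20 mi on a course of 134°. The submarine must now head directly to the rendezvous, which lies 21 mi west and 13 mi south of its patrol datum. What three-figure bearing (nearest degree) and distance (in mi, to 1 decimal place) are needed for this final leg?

271°, 35.4 mi

Leg 1 (134°, 20 mi): east 20 sin 134° = 14.39, north 20 cos 134° = -13.89
Current position: (14.39, -13.89). Target: (-21, -13). Remaining: Δeast = -35.39, Δnorth = 0.89.
Bearing = atan2(-35.39, 0.89) mod 360° = 271.45°; distance = √((-35.39)² + (0.89)²) = 35.398 mi.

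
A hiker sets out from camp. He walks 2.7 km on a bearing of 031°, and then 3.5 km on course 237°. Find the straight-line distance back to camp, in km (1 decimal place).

Leg 1 (031°, 2.7 km): east 2.7 sin 31° = 1.39, north 2.7 cos 31° = 2.31
Leg 2 (237°, 3.5 km): east 3.5 sin 237° = -2.94, north 3.5 cos 237° = -1.91
Net: -1.54 east, 0.41 north. Distance = √((-1.54)² + (0.41)²) = 1.598 km.

1.6 km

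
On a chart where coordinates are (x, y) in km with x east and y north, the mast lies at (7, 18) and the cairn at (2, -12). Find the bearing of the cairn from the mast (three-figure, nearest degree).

Δeast = 2 − 7 = -5.00; Δnorth = -12 − 18 = -30.00.
Bearing = atan2(Δeast, Δnorth) mod 360° = 189.46° ≈ 189°.

189°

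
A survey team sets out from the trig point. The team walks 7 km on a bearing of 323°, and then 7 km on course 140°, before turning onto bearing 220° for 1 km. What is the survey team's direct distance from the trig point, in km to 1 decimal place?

Leg 1 (323°, 7 km): east 7 sin 323° = -4.21, north 7 cos 323° = 5.59
Leg 2 (140°, 7 km): east 7 sin 140° = 4.50, north 7 cos 140° = -5.36
Leg 3 (220°, 1 km): east 1 sin 220° = -0.64, north 1 cos 220° = -0.77
Net: -0.36 east, -0.54 north. Distance = √((-0.36)² + (-0.54)²) = 0.645 km.

0.6 km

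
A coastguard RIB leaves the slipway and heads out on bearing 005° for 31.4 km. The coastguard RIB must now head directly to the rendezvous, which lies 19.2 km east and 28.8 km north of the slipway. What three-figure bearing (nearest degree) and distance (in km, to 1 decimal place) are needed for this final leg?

Leg 1 (005°, 31.4 km): east 31.4 sin 5° = 2.74, north 31.4 cos 5° = 31.28
Current position: (2.74, 31.28). Target: (19.2, 28.8). Remaining: Δeast = 16.46, Δnorth = -2.48.
Bearing = atan2(16.46, -2.48) mod 360° = 98.57°; distance = √((16.46)² + (-2.48)²) = 16.649 km.

099°, 16.6 km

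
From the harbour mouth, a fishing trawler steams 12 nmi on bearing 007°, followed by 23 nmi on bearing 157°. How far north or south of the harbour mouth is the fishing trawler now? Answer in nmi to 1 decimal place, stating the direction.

9.3 nmi south

Leg 1 (007°, 12 nmi): east 12 sin 7° = 1.46, north 12 cos 7° = 11.91
Leg 2 (157°, 23 nmi): east 23 sin 157° = 8.99, north 23 cos 157° = -21.17
Net north component: -9.26 nmi.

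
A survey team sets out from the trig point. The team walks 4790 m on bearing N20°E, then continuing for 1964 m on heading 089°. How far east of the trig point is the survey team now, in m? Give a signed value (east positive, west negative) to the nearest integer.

3602 m

Leg 1 (N20°E, 4790 m): east 4790 sin 20° = 1638.28, north 4790 cos 20° = 4501.13
Leg 2 (089°, 1964 m): east 1964 sin 89° = 1963.70, north 1964 cos 89° = 34.28
Net east component: 3601.98 m.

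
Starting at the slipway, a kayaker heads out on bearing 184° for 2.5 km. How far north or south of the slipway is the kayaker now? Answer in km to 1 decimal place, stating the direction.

Leg 1 (184°, 2.5 km): east 2.5 sin 184° = -0.17, north 2.5 cos 184° = -2.49
Net north component: -2.49 km.

2.5 km south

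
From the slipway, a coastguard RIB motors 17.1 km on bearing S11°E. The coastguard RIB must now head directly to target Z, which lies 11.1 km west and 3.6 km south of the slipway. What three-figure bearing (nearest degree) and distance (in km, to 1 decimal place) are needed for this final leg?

313°, 19.5 km

Leg 1 (S11°E, 17.1 km): east 17.1 sin 169° = 3.26, north 17.1 cos 169° = -16.79
Current position: (3.26, -16.79). Target: (-11.1, -3.6). Remaining: Δeast = -14.36, Δnorth = 13.19.
Bearing = atan2(-14.36, 13.19) mod 360° = 312.55°; distance = √((-14.36)² + (13.19)²) = 19.498 km.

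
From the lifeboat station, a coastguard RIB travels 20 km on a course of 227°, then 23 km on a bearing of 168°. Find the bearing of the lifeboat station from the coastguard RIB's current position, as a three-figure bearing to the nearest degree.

Leg 1 (227°, 20 km): east 20 sin 227° = -14.63, north 20 cos 227° = -13.64
Leg 2 (168°, 23 km): east 23 sin 168° = 4.78, north 23 cos 168° = -22.50
Net displacement: -9.85 east, -36.14 north. Direction back to start is (9.85, 36.14): bearing = atan2(9.85, 36.14) mod 360° = 15.24° ≈ 015°.

015°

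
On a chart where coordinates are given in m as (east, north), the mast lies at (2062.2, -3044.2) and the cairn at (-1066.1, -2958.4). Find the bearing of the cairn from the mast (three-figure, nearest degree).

272°

Δeast = -1066.1 − 2062.2 = -3128.30; Δnorth = -2958.4 − -3044.2 = 85.80.
Bearing = atan2(Δeast, Δnorth) mod 360° = 271.57° ≈ 272°.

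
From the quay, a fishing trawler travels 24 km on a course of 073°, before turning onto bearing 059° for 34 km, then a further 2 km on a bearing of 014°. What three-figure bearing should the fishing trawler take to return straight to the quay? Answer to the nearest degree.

Leg 1 (073°, 24 km): east 24 sin 73° = 22.95, north 24 cos 73° = 7.02
Leg 2 (059°, 34 km): east 34 sin 59° = 29.14, north 34 cos 59° = 17.51
Leg 3 (014°, 2 km): east 2 sin 14° = 0.48, north 2 cos 14° = 1.94
Net displacement: 52.58 east, 26.47 north. Direction back to start is (-52.58, -26.47): bearing = atan2(-52.58, -26.47) mod 360° = 243.28° ≈ 243°.

243°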